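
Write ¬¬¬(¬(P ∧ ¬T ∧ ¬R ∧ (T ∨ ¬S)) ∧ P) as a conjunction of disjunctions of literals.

¬¬¬(¬(P ∧ ¬T ∧ ¬R ∧ (T ∨ ¬S)) ∧ P)
≡ ¬(¬(P ∧ ¬T ∧ ¬R ∧ (T ∨ ¬S)) ∧ P)   [double negation]
≡ ¬¬(P ∧ ¬T ∧ ¬R ∧ (T ∨ ¬S)) ∨ ¬P   [De Morgan]
≡ (P ∧ ¬T ∧ ¬R ∧ (T ∨ ¬S)) ∨ ¬P   [double negation]
≡ (P ∨ ¬P) ∧ (¬T ∨ ¬P) ∧ (¬R ∨ ¬P) ∧ (T ∨ ¬S ∨ ¬P)   [distribute ∨ over ∧]
≡ (¬T ∨ ¬P) ∧ (¬R ∨ ¬P) ∧ (T ∨ ¬S ∨ ¬P)   [simplify]

(¬T ∨ ¬P) ∧ (¬R ∨ ¬P) ∧ (T ∨ ¬S ∨ ¬P)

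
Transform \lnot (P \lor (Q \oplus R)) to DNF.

\lnot (P \lor (Q \oplus R))
= \lnot (P \lor Q \land \lnot R \lor \lnot Q \land R)   [expand \oplus]
= \lnot P \land \lnot (Q \land \lnot R) \land \lnot (\lnot Q \land R)   [De Morgan]
= \lnot P \land (\lnot Q \lor \lnot \lnot R) \land \lnot (\lnot Q \land R)   [De Morgan]
= \lnot P \land (\lnot Q \lor R) \land \lnot (\lnot Q \land R)   [double negation]
= \lnot P \land (\lnot Q \lor R) \land (\lnot \lnot Q \lor \lnot R)   [De Morgan]
= \lnot P \land (\lnot Q \lor R) \land (Q \lor \lnot R)   [double negation]
= \lnot P \land \lnot Q \land Q \lor \lnot P \land \lnot Q \land \lnot R \lor \lnot P \land R \land Q \lor \lnot P \land R \land \lnot R   [distribute \land over \lor]
= \lnot P \land \lnot Q \land \lnot R \lor \lnot P \land R \land Q   [simplify]

\lnot P \land \lnot Q \land \lnot R \lor \lnot P \land R \land Q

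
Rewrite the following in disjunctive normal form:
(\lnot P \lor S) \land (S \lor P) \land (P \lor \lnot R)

(\lnot P \lor S) \land (S \lor P) \land (P \lor \lnot R)
⇔ (\lnot P \land S \land P) \lor (\lnot P \land S \land \lnot R) \lor (\lnot P \land P \land P) \lor (\lnot P \land P \land \lnot R) \lor (S \land S \land P) \lor (S \land S \land \lnot R) \lor (S \land P \land P) \lor (S \land P \land \lnot R)
⇔ (S \land P) \lor (S \land \lnot R)

(S \land P) \lor (S \land \lnot R)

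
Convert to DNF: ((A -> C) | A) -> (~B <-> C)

((A -> C) | A) -> (~B <-> C)
≡ ~((A -> C) | A) | (~B <-> C)
≡ ~(~A | C | A) | (~B <-> C)
≡ ~(~A | C | A) | ((~B -> C) & (C -> ~B))
≡ ~(~A | C | A) | ((~~B | C) & (C -> ~B))
≡ ~(~A | C | A) | ((~~B | C) & (~C | ~B))
≡ (~~A & ~C & ~A) | ((~~B | C) & (~C | ~B))
≡ (A & ~C & ~A) | ((~~B | C) & (~C | ~B))
≡ (A & ~C & ~A) | ((B | C) & (~C | ~B))
≡ (A & ~C & ~A) | (B & ~C) | (B & ~B) | (C & ~C) | (C & ~B)
≡ (B & ~C) | (C & ~B)

(B & ~C) | (C & ~B)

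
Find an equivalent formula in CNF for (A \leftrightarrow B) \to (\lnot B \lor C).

\lnot B \lor \lnot A \lor C

(A \leftrightarrow B) \to (\lnot B \lor C)
= \lnot (A \leftrightarrow B) \lor \lnot B \lor C   [eliminate \to]
= \lnot ((A \to B) \land (B \to A)) \lor \lnot B \lor C   [eliminate \leftrightarrow]
= \lnot ((\lnot A \lor B) \land (B \to A)) \lor \lnot B \lor C   [eliminate \to]
= \lnot ((\lnot A \lor B) \land (\lnot B \lor A)) \lor \lnot B \lor C   [eliminate \to]
= \lnot (\lnot A \lor B) \lor \lnot (\lnot B \lor A) \lor \lnot B \lor C   [De Morgan]
= (\lnot \lnot A \land \lnot B) \lor \lnot (\lnot B \lor A) \lor \lnot B \lor C   [De Morgan]
= (A \land \lnot B) \lor \lnot (\lnot B \lor A) \lor \lnot B \lor C   [double negation]
= (A \land \lnot B) \lor (\lnot \lnot B \land \lnot A) \lor \lnot B \lor C   [De Morgan]
= (A \land \lnot B) \lor (B \land \lnot A) \lor \lnot B \lor C   [double negation]
= (A \lor B \lor \lnot B \lor C) \land (A \lor \lnot A \lor \lnot B \lor C) \land (\lnot B \lor B \lor \lnot B \lor C) \land (\lnot B \lor \lnot A \lor \lnot B \lor C)   [distribute \lor over \land]
= \lnot B \lor \lnot A \lor C   [simplify]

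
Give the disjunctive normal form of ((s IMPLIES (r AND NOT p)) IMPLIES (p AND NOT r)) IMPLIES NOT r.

((s IMPLIES (r AND NOT p)) IMPLIES (p AND NOT r)) IMPLIES NOT r
≡ NOT ((s IMPLIES (r AND NOT p)) IMPLIES (p AND NOT r)) OR NOT r   (eliminate IMPLIES)
≡ NOT (NOT (s IMPLIES (r AND NOT p)) OR (p AND NOT r)) OR NOT r   (eliminate IMPLIES)
≡ NOT (NOT (NOT s OR (r AND NOT p)) OR (p AND NOT r)) OR NOT r   (eliminate IMPLIES)
≡ (NOT NOT (NOT s OR (r AND NOT p)) AND NOT (p AND NOT r)) OR NOT r   (De Morgan)
≡ ((NOT s OR (r AND NOT p)) AND NOT (p AND NOT r)) OR NOT r   (double negation)
≡ ((NOT s OR (r AND NOT p)) AND (NOT p OR NOT NOT r)) OR NOT r   (De Morgan)
≡ ((NOT s OR (r AND NOT p)) AND (NOT p OR r)) OR NOT r   (double negation)
≡ (NOT s AND NOT p) OR (NOT s AND r) OR (r AND NOT p AND NOT p) OR (r AND NOT p AND r) OR NOT r   (distribute AND over OR)
≡ (NOT s AND NOT p) OR (NOT s AND r) OR (r AND NOT p) OR NOT r   (simplify)

(NOT s AND NOT p) OR (NOT s AND r) OR (r AND NOT p) OR NOT r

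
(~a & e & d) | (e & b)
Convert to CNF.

(~a | b) & e & (d | b)

(~a & e & d) | (e & b)
= (~a | e) & (~a | b) & (e | e) & (e | b) & (d | e) & (d | b)   [distribute | over &]
= (~a | b) & e & (d | b)   [simplify]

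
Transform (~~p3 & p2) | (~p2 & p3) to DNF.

(p3 & p2) | (~p2 & p3)

(~~p3 & p2) | (~p2 & p3)
= (p3 & p2) | (~p2 & p3)   [double negation]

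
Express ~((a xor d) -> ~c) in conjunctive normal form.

~((a xor d) -> ~c)
≡ ~(~(a xor d) | ~c)
≡ ~(~((a | d) & ~(a & d)) | ~c)
≡ ~~((a | d) & ~(a & d)) & ~~c
≡ (a | d) & ~(a & d) & ~~c
≡ (a | d) & (~a | ~d) & ~~c
≡ (a | d) & (~a | ~d) & c

(a | d) & (~a | ~d) & c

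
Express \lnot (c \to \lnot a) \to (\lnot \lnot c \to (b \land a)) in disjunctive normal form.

\lnot c \lor \lnot a \lor (b \land a)

\lnot (c \to \lnot a) \to (\lnot \lnot c \to (b \land a))
⇔ \lnot \lnot (c \to \lnot a) \lor (\lnot \lnot c \to (b \land a))   [eliminate \to]
⇔ \lnot \lnot (\lnot c \lor \lnot a) \lor (\lnot \lnot c \to (b \land a))   [eliminate \to]
⇔ \lnot \lnot (\lnot c \lor \lnot a) \lor \lnot \lnot \lnot c \lor (b \land a)   [eliminate \to]
⇔ \lnot c \lor \lnot a \lor \lnot \lnot \lnot c \lor (b \land a)   [double negation]
⇔ \lnot c \lor \lnot a \lor \lnot c \lor (b \land a)   [double negation]
⇔ \lnot c \lor \lnot a \lor (b \land a)   [simplify]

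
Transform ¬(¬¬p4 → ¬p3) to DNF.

¬(¬¬p4 → ¬p3)
≡ ¬(¬¬¬p4 ∨ ¬p3)   [eliminate →]
≡ ¬¬¬¬p4 ∧ ¬¬p3   [De Morgan]
≡ ¬¬p4 ∧ ¬¬p3   [double negation]
≡ p4 ∧ ¬¬p3   [double negation]
≡ p4 ∧ p3   [double negation]

p4 ∧ p3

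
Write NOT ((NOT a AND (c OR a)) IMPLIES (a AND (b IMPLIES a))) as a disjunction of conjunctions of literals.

NOT ((NOT a AND (c OR a)) IMPLIES (a AND (b IMPLIES a)))
≡ NOT (NOT (NOT a AND (c OR a)) OR (a AND (b IMPLIES a)))   — eliminate IMPLIES
≡ NOT (NOT (NOT a AND (c OR a)) OR (a AND (NOT b OR a)))   — eliminate IMPLIES
≡ NOT NOT (NOT a AND (c OR a)) AND NOT (a AND (NOT b OR a))   — De Morgan
≡ NOT a AND (c OR a) AND NOT (a AND (NOT b OR a))   — double negation
≡ NOT a AND (c OR a) AND (NOT a OR NOT (NOT b OR a))   — De Morgan
≡ NOT a AND (c OR a) AND (NOT a OR (NOT NOT b AND NOT a))   — De Morgan
≡ NOT a AND (c OR a) AND (NOT a OR (b AND NOT a))   — double negation
≡ (NOT a AND c AND NOT a) OR (NOT a AND c AND b AND NOT a) OR (NOT a AND a AND NOT a) OR (NOT a AND a AND b AND NOT a)   — distribute AND over OR
≡ NOT a AND c   — simplify

NOT a AND c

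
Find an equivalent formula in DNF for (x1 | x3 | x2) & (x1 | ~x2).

x1 | (x3 & ~x2)

(x1 | x3 | x2) & (x1 | ~x2)
≡ (x1 & x1) | (x1 & ~x2) | (x3 & x1) | (x3 & ~x2) | (x2 & x1) | (x2 & ~x2)   [distribute & over |]
≡ x1 | (x3 & ~x2)   [simplify]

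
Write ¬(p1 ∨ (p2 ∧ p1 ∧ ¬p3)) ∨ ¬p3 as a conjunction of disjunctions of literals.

¬p1 ∨ ¬p3

¬(p1 ∨ (p2 ∧ p1 ∧ ¬p3)) ∨ ¬p3
≡ (¬p1 ∧ ¬(p2 ∧ p1 ∧ ¬p3)) ∨ ¬p3   — De Morgan
≡ (¬p1 ∧ (¬p2 ∨ ¬p1 ∨ ¬¬p3)) ∨ ¬p3   — De Morgan
≡ (¬p1 ∧ (¬p2 ∨ ¬p1 ∨ p3)) ∨ ¬p3   — double negation
≡ (¬p1 ∨ ¬p3) ∧ (¬p2 ∨ ¬p1 ∨ p3 ∨ ¬p3)   — distribute ∨ over ∧
≡ ¬p1 ∨ ¬p3   — simplify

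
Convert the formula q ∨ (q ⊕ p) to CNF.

q ∨ (q ⊕ p)
⇔ q ∨ (q ∨ p) ∧ ¬(q ∧ p)   [expand ⊕]
⇔ q ∨ (q ∨ p) ∧ (¬q ∨ ¬p)   [De Morgan]
⇔ (q ∨ q ∨ p) ∧ (q ∨ ¬q ∨ ¬p)   [distribute ∨ over ∧]
⇔ q ∨ p   [simplify]

q ∨ p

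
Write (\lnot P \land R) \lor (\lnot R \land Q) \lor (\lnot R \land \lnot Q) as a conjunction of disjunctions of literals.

(\lnot P \land R) \lor (\lnot R \land Q) \lor (\lnot R \land \lnot Q)
≡ (\lnot P \lor \lnot R \lor \lnot R) \land (\lnot P \lor \lnot R \lor \lnot Q) \land (\lnot P \lor Q \lor \lnot R) \land (\lnot P \lor Q \lor \lnot Q) \land (R \lor \lnot R \lor \lnot R) \land (R \lor \lnot R \lor \lnot Q) \land (R \lor Q \lor \lnot R) \land (R \lor Q \lor \lnot Q)   — distribute \lor over \land
≡ \lnot P \lor \lnot R   — simplify

\lnot P \lor \lnot R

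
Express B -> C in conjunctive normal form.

~B | C

B -> C
≡ ~B | C   [eliminate ->]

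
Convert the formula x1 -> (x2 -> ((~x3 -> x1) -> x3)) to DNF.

x1 -> (x2 -> ((~x3 -> x1) -> x3))
≡ ~x1 | (x2 -> ((~x3 -> x1) -> x3))   [eliminate ->]
≡ ~x1 | ~x2 | ((~x3 -> x1) -> x3)   [eliminate ->]
≡ ~x1 | ~x2 | ~(~x3 -> x1) | x3   [eliminate ->]
≡ ~x1 | ~x2 | ~(~~x3 | x1) | x3   [eliminate ->]
≡ ~x1 | ~x2 | (~~~x3 & ~x1) | x3   [De Morgan]
≡ ~x1 | ~x2 | (~x3 & ~x1) | x3   [double negation]
≡ ~x1 | ~x2 | x3   [simplify]

~x1 | ~x2 | x3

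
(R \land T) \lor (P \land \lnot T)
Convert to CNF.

(R \lor P) \land (R \lor \lnot T) \land (T \lor P)

(R \land T) \lor (P \land \lnot T)
≡ (R \lor P) \land (R \lor \lnot T) \land (T \lor P) \land (T \lor \lnot T)   [distribute \lor over \land]
≡ (R \lor P) \land (R \lor \lnot T) \land (T \lor P)   [simplify]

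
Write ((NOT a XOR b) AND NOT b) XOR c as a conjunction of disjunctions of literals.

(NOT a OR b OR c) AND (NOT b OR c) AND (a OR b OR NOT c)

((NOT a XOR b) AND NOT b) XOR c
= (((NOT a XOR b) AND NOT b) OR c) AND NOT ((NOT a XOR b) AND NOT b AND c)   [expand XOR]
= (((NOT a OR b) AND NOT (NOT a AND b) AND NOT b) OR c) AND NOT ((NOT a XOR b) AND NOT b AND c)   [expand XOR]
= (((NOT a OR b) AND NOT (NOT a AND b) AND NOT b) OR c) AND NOT ((NOT a OR b) AND NOT (NOT a AND b) AND NOT b AND c)   [expand XOR]
= (((NOT a OR b) AND (NOT NOT a OR NOT b) AND NOT b) OR c) AND NOT ((NOT a OR b) AND NOT (NOT a AND b) AND NOT b AND c)   [De Morgan]
= (((NOT a OR b) AND (a OR NOT b) AND NOT b) OR c) AND NOT ((NOT a OR b) AND NOT (NOT a AND b) AND NOT b AND c)   [double negation]
= (((NOT a OR b) AND (a OR NOT b) AND NOT b) OR c) AND (NOT (NOT a OR b) OR NOT NOT (NOT a AND b) OR NOT NOT b OR NOT c)   [De Morgan]
= (((NOT a OR b) AND (a OR NOT b) AND NOT b) OR c) AND ((NOT NOT a AND NOT b) OR NOT NOT (NOT a AND b) OR NOT NOT b OR NOT c)   [De Morgan]
= (((NOT a OR b) AND (a OR NOT b) AND NOT b) OR c) AND ((a AND NOT b) OR NOT NOT (NOT a AND b) OR NOT NOT b OR NOT c)   [double negation]
= (((NOT a OR b) AND (a OR NOT b) AND NOT b) OR c) AND ((a AND NOT b) OR (NOT a AND b) OR NOT NOT b OR NOT c)   [double negation]
= (((NOT a OR b) AND (a OR NOT b) AND NOT b) OR c) AND ((a AND NOT b) OR (NOT a AND b) OR b OR NOT c)   [double negation]
= (NOT a OR b OR c) AND (a OR NOT b OR c) AND (NOT b OR c) AND (a OR NOT a OR b OR NOT c) AND (a OR b OR b OR NOT c) AND (NOT b OR NOT a OR b OR NOT c) AND (NOT b OR b OR b OR NOT c)   [distribute OR over AND]
= (NOT a OR b OR c) AND (NOT b OR c) AND (a OR b OR NOT c)   [simplify]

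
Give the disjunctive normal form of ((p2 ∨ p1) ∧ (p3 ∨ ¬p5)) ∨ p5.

((p2 ∨ p1) ∧ (p3 ∨ ¬p5)) ∨ p5
= (p2 ∧ p3) ∨ (p2 ∧ ¬p5) ∨ (p1 ∧ p3) ∨ (p1 ∧ ¬p5) ∨ p5   (distribute ∧ over ∨)

(p2 ∧ p3) ∨ (p2 ∧ ¬p5) ∨ (p1 ∧ p3) ∨ (p1 ∧ ¬p5) ∨ p5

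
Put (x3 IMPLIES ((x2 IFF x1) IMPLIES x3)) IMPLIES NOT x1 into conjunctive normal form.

(x3 OR NOT x1) AND (NOT x1 OR x2) AND (NOT x3 OR NOT x1)

(x3 IMPLIES ((x2 IFF x1) IMPLIES x3)) IMPLIES NOT x1
≡ NOT (x3 IMPLIES ((x2 IFF x1) IMPLIES x3)) OR NOT x1   — eliminate IMPLIES
≡ NOT (NOT x3 OR ((x2 IFF x1) IMPLIES x3)) OR NOT x1   — eliminate IMPLIES
≡ NOT (NOT x3 OR NOT (x2 IFF x1) OR x3) OR NOT x1   — eliminate IMPLIES
≡ NOT (NOT x3 OR NOT ((x2 IMPLIES x1) AND (x1 IMPLIES x2)) OR x3) OR NOT x1   — eliminate IFF
≡ NOT (NOT x3 OR NOT ((NOT x2 OR x1) AND (x1 IMPLIES x2)) OR x3) OR NOT x1   — eliminate IMPLIES
≡ NOT (NOT x3 OR NOT ((NOT x2 OR x1) AND (NOT x1 OR x2)) OR x3) OR NOT x1   — eliminate IMPLIES
≡ (NOT NOT x3 AND NOT NOT ((NOT x2 OR x1) AND (NOT x1 OR x2)) AND NOT x3) OR NOT x1   — De Morgan
≡ (x3 AND NOT NOT ((NOT x2 OR x1) AND (NOT x1 OR x2)) AND NOT x3) OR NOT x1   — double negation
≡ (x3 AND (NOT x2 OR x1) AND (NOT x1 OR x2) AND NOT x3) OR NOT x1   — double negation
≡ (x3 OR NOT x1) AND (NOT x2 OR x1 OR NOT x1) AND (NOT x1 OR x2 OR NOT x1) AND (NOT x3 OR NOT x1)   — distribute OR over AND
≡ (x3 OR NOT x1) AND (NOT x1 OR x2) AND (NOT x3 OR NOT x1)   — simplify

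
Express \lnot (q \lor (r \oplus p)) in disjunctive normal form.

\lnot (q \lor (r \oplus p))
≡ \lnot (q \lor (r \land \lnot p) \lor (\lnot r \land p))   (expand \oplus)
≡ \lnot q \land \lnot (r \land \lnot p) \land \lnot (\lnot r \land p)   (De Morgan)
≡ \lnot q \land (\lnot r \lor \lnot \lnot p) \land \lnot (\lnot r \land p)   (De Morgan)
≡ \lnot q \land (\lnot r \lor p) \land \lnot (\lnot r \land p)   (double negation)
≡ \lnot q \land (\lnot r \lor p) \land (\lnot \lnot r \lor \lnot p)   (De Morgan)
≡ \lnot q \land (\lnot r \lor p) \land (r \lor \lnot p)   (double negation)
≡ (\lnot q \land \lnot r \land r) \lor (\lnot q \land \lnot r \land \lnot p) \lor (\lnot q \land p \land r) \lor (\lnot q \land p \land \lnot p)   (distribute \land over \lor)
≡ (\lnot q \land \lnot r \land \lnot p) \lor (\lnot q \land p \land r)   (simplify)

(\lnot q \land \lnot r \land \lnot p) \lor (\lnot q \land p \land r)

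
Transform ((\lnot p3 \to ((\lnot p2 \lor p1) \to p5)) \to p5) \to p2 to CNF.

((\lnot p3 \to ((\lnot p2 \lor p1) \to p5)) \to p5) \to p2
≡ \lnot ((\lnot p3 \to ((\lnot p2 \lor p1) \to p5)) \to p5) \lor p2   [eliminate \to]
≡ \lnot (\lnot (\lnot p3 \to ((\lnot p2 \lor p1) \to p5)) \lor p5) \lor p2   [eliminate \to]
≡ \lnot (\lnot (\lnot \lnot p3 \lor ((\lnot p2 \lor p1) \to p5)) \lor p5) \lor p2   [eliminate \to]
≡ \lnot (\lnot (\lnot \lnot p3 \lor \lnot (\lnot p2 \lor p1) \lor p5) \lor p5) \lor p2   [eliminate \to]
≡ (\lnot \lnot (\lnot \lnot p3 \lor \lnot (\lnot p2 \lor p1) \lor p5) \land \lnot p5) \lor p2   [De Morgan]
≡ ((\lnot \lnot p3 \lor \lnot (\lnot p2 \lor p1) \lor p5) \land \lnot p5) \lor p2   [double negation]
≡ ((p3 \lor \lnot (\lnot p2 \lor p1) \lor p5) \land \lnot p5) \lor p2   [double negation]
≡ ((p3 \lor (\lnot \lnot p2 \land \lnot p1) \lor p5) \land \lnot p5) \lor p2   [De Morgan]
≡ ((p3 \lor (p2 \land \lnot p1) \lor p5) \land \lnot p5) \lor p2   [double negation]
≡ (p3 \lor p2 \lor p5 \lor p2) \land (p3 \lor \lnot p1 \lor p5 \lor p2) \land (\lnot p5 \lor p2)   [distribute \lor over \land]
≡ (p3 \lor p2 \lor p5) \land (\lnot p5 \lor p2)   [simplify]

(p3 \lor p2 \lor p5) \land (\lnot p5 \lor p2)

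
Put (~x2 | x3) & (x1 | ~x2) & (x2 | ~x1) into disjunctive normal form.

(~x2 & ~x1) | (x3 & x1 & x2)

(~x2 | x3) & (x1 | ~x2) & (x2 | ~x1)
≡ (~x2 & x1 & x2) | (~x2 & x1 & ~x1) | (~x2 & ~x2 & x2) | (~x2 & ~x2 & ~x1) | (x3 & x1 & x2) | (x3 & x1 & ~x1) | (x3 & ~x2 & x2) | (x3 & ~x2 & ~x1)   [distribute & over |]
≡ (~x2 & ~x1) | (x3 & x1 & x2)   [simplify]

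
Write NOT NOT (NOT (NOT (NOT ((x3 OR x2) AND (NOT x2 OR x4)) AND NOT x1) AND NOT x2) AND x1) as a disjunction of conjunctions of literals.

x2 AND x1

NOT NOT (NOT (NOT (NOT ((x3 OR x2) AND (NOT x2 OR x4)) AND NOT x1) AND NOT x2) AND x1)
= NOT (NOT (NOT ((x3 OR x2) AND (NOT x2 OR x4)) AND NOT x1) AND NOT x2) AND x1   [double negation]
= (NOT NOT (NOT ((x3 OR x2) AND (NOT x2 OR x4)) AND NOT x1) OR NOT NOT x2) AND x1   [De Morgan]
= ((NOT ((x3 OR x2) AND (NOT x2 OR x4)) AND NOT x1) OR NOT NOT x2) AND x1   [double negation]
= (((NOT (x3 OR x2) OR NOT (NOT x2 OR x4)) AND NOT x1) OR NOT NOT x2) AND x1   [De Morgan]
= ((((NOT x3 AND NOT x2) OR NOT (NOT x2 OR x4)) AND NOT x1) OR NOT NOT x2) AND x1   [De Morgan]
= ((((NOT x3 AND NOT x2) OR (NOT NOT x2 AND NOT x4)) AND NOT x1) OR NOT NOT x2) AND x1   [De Morgan]
= ((((NOT x3 AND NOT x2) OR (x2 AND NOT x4)) AND NOT x1) OR NOT NOT x2) AND x1   [double negation]
= ((((NOT x3 AND NOT x2) OR (x2 AND NOT x4)) AND NOT x1) OR x2) AND x1   [double negation]
= (NOT x3 AND NOT x2 AND NOT x1 AND x1) OR (x2 AND NOT x4 AND NOT x1 AND x1) OR (x2 AND x1)   [distribute AND over OR]
= x2 AND x1   [simplify]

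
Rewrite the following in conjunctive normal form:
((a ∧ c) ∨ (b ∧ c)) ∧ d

(a ∨ b) ∧ c ∧ d

((a ∧ c) ∨ (b ∧ c)) ∧ d
⇔ (a ∨ b) ∧ (a ∨ c) ∧ (c ∨ b) ∧ (c ∨ c) ∧ d   [distribute ∨ over ∧]
⇔ (a ∨ b) ∧ c ∧ d   [simplify]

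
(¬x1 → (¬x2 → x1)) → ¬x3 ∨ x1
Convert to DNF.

(¬x1 → (¬x2 → x1)) → ¬x3 ∨ x1
≡ ¬(¬x1 → (¬x2 → x1)) ∨ ¬x3 ∨ x1   [eliminate →]
≡ ¬(¬¬x1 ∨ (¬x2 → x1)) ∨ ¬x3 ∨ x1   [eliminate →]
≡ ¬(¬¬x1 ∨ ¬¬x2 ∨ x1) ∨ ¬x3 ∨ x1   [eliminate →]
≡ ¬¬¬x1 ∧ ¬¬¬x2 ∧ ¬x1 ∨ ¬x3 ∨ x1   [De Morgan]
≡ ¬x1 ∧ ¬¬¬x2 ∧ ¬x1 ∨ ¬x3 ∨ x1   [double negation]
≡ ¬x1 ∧ ¬x2 ∧ ¬x1 ∨ ¬x3 ∨ x1   [double negation]
≡ ¬x1 ∧ ¬x2 ∨ ¬x3 ∨ x1   [simplify]

¬x1 ∧ ¬x2 ∨ ¬x3 ∨ x1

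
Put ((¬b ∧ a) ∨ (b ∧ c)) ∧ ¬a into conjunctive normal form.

(¬b ∨ c) ∧ (a ∨ b) ∧ (a ∨ c) ∧ ¬a

((¬b ∧ a) ∨ (b ∧ c)) ∧ ¬a
⇔ (¬b ∨ b) ∧ (¬b ∨ c) ∧ (a ∨ b) ∧ (a ∨ c) ∧ ¬a   [distribute ∨ over ∧]
⇔ (¬b ∨ c) ∧ (a ∨ b) ∧ (a ∨ c) ∧ ¬a   [simplify]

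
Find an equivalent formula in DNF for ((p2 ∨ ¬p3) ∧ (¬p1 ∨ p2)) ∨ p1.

((p2 ∨ ¬p3) ∧ (¬p1 ∨ p2)) ∨ p1
⇔ (p2 ∧ ¬p1) ∨ (p2 ∧ p2) ∨ (¬p3 ∧ ¬p1) ∨ (¬p3 ∧ p2) ∨ p1
⇔ p2 ∨ (¬p3 ∧ ¬p1) ∨ p1

p2 ∨ (¬p3 ∧ ¬p1) ∨ p1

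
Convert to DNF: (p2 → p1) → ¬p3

(p2 ∧ ¬p1) ∨ ¬p3

(p2 → p1) → ¬p3
⇔ ¬(p2 → p1) ∨ ¬p3   — eliminate →
⇔ ¬(¬p2 ∨ p1) ∨ ¬p3   — eliminate →
⇔ (¬¬p2 ∧ ¬p1) ∨ ¬p3   — De Morgan
⇔ (p2 ∧ ¬p1) ∨ ¬p3   — double negation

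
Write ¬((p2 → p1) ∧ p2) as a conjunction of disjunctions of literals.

¬p1 ∨ ¬p2

¬((p2 → p1) ∧ p2)
≡ ¬((¬p2 ∨ p1) ∧ p2)   [eliminate →]
≡ ¬(¬p2 ∨ p1) ∨ ¬p2   [De Morgan]
≡ (¬¬p2 ∧ ¬p1) ∨ ¬p2   [De Morgan]
≡ (p2 ∧ ¬p1) ∨ ¬p2   [double negation]
≡ (p2 ∨ ¬p2) ∧ (¬p1 ∨ ¬p2)   [distribute ∨ over ∧]
≡ ¬p1 ∨ ¬p2   [simplify]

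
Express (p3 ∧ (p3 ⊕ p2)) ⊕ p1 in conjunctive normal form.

(p3 ∧ (p3 ⊕ p2)) ⊕ p1
≡ ((p3 ∧ (p3 ⊕ p2)) ∨ p1) ∧ ¬(p3 ∧ (p3 ⊕ p2) ∧ p1)   (expand ⊕)
≡ ((p3 ∧ (p3 ∨ p2) ∧ ¬(p3 ∧ p2)) ∨ p1) ∧ ¬(p3 ∧ (p3 ⊕ p2) ∧ p1)   (expand ⊕)
≡ ((p3 ∧ (p3 ∨ p2) ∧ ¬(p3 ∧ p2)) ∨ p1) ∧ ¬(p3 ∧ (p3 ∨ p2) ∧ ¬(p3 ∧ p2) ∧ p1)   (expand ⊕)
≡ ((p3 ∧ (p3 ∨ p2) ∧ (¬p3 ∨ ¬p2)) ∨ p1) ∧ ¬(p3 ∧ (p3 ∨ p2) ∧ ¬(p3 ∧ p2) ∧ p1)   (De Morgan)
≡ ((p3 ∧ (p3 ∨ p2) ∧ (¬p3 ∨ ¬p2)) ∨ p1) ∧ (¬p3 ∨ ¬(p3 ∨ p2) ∨ ¬¬(p3 ∧ p2) ∨ ¬p1)   (De Morgan)
≡ ((p3 ∧ (p3 ∨ p2) ∧ (¬p3 ∨ ¬p2)) ∨ p1) ∧ (¬p3 ∨ (¬p3 ∧ ¬p2) ∨ ¬¬(p3 ∧ p2) ∨ ¬p1)   (De Morgan)
≡ ((p3 ∧ (p3 ∨ p2) ∧ (¬p3 ∨ ¬p2)) ∨ p1) ∧ (¬p3 ∨ (¬p3 ∧ ¬p2) ∨ (p3 ∧ p2) ∨ ¬p1)   (double negation)
≡ (p3 ∨ p1) ∧ (p3 ∨ p2 ∨ p1) ∧ (¬p3 ∨ ¬p2 ∨ p1) ∧ (¬p3 ∨ ¬p3 ∨ p3 ∨ ¬p1) ∧ (¬p3 ∨ ¬p3 ∨ p2 ∨ ¬p1) ∧ (¬p3 ∨ ¬p2 ∨ p3 ∨ ¬p1) ∧ (¬p3 ∨ ¬p2 ∨ p2 ∨ ¬p1)   (distribute ∨ over ∧)
≡ (p3 ∨ p1) ∧ (¬p3 ∨ ¬p2 ∨ p1) ∧ (¬p3 ∨ p2 ∨ ¬p1)   (simplify)

(p3 ∨ p1) ∧ (¬p3 ∨ ¬p2 ∨ p1) ∧ (¬p3 ∨ p2 ∨ ¬p1)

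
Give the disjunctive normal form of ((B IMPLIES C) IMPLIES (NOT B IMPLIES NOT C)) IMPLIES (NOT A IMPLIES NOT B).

((B IMPLIES C) IMPLIES (NOT B IMPLIES NOT C)) IMPLIES (NOT A IMPLIES NOT B)
⇔ NOT ((B IMPLIES C) IMPLIES (NOT B IMPLIES NOT C)) OR (NOT A IMPLIES NOT B)   [eliminate IMPLIES]
⇔ NOT (NOT (B IMPLIES C) OR (NOT B IMPLIES NOT C)) OR (NOT A IMPLIES NOT B)   [eliminate IMPLIES]
⇔ NOT (NOT (NOT B OR C) OR (NOT B IMPLIES NOT C)) OR (NOT A IMPLIES NOT B)   [eliminate IMPLIES]
⇔ NOT (NOT (NOT B OR C) OR NOT NOT B OR NOT C) OR (NOT A IMPLIES NOT B)   [eliminate IMPLIES]
⇔ NOT (NOT (NOT B OR C) OR NOT NOT B OR NOT C) OR NOT NOT A OR NOT B   [eliminate IMPLIES]
⇔ (NOT NOT (NOT B OR C) AND NOT NOT NOT B AND NOT NOT C) OR NOT NOT A OR NOT B   [De Morgan]
⇔ ((NOT B OR C) AND NOT NOT NOT B AND NOT NOT C) OR NOT NOT A OR NOT B   [double negation]
⇔ ((NOT B OR C) AND NOT B AND NOT NOT C) OR NOT NOT A OR NOT B   [double negation]
⇔ ((NOT B OR C) AND NOT B AND C) OR NOT NOT A OR NOT B   [double negation]
⇔ ((NOT B OR C) AND NOT B AND C) OR A OR NOT B   [double negation]
⇔ (NOT B AND NOT B AND C) OR (C AND NOT B AND C) OR A OR NOT B   [distribute AND over OR]
⇔ A OR NOT B   [simplify]

A OR NOT B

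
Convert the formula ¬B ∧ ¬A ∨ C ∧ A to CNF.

(¬B ∨ C) ∧ (¬B ∨ A) ∧ (¬A ∨ C)

¬B ∧ ¬A ∨ C ∧ A
≡ (¬B ∨ C) ∧ (¬B ∨ A) ∧ (¬A ∨ C) ∧ (¬A ∨ A)   (distribute ∨ over ∧)
≡ (¬B ∨ C) ∧ (¬B ∨ A) ∧ (¬A ∨ C)   (simplify)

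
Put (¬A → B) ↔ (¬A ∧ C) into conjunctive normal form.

(¬A → B) ↔ (¬A ∧ C)
⇔ ((¬A → B) → (¬A ∧ C)) ∧ ((¬A ∧ C) → (¬A → B))   [eliminate ↔]
⇔ (¬(¬A → B) ∨ (¬A ∧ C)) ∧ ((¬A ∧ C) → (¬A → B))   [eliminate →]
⇔ (¬(¬¬A ∨ B) ∨ (¬A ∧ C)) ∧ ((¬A ∧ C) → (¬A → B))   [eliminate →]
⇔ (¬(¬¬A ∨ B) ∨ (¬A ∧ C)) ∧ (¬(¬A ∧ C) ∨ (¬A → B))   [eliminate →]
⇔ (¬(¬¬A ∨ B) ∨ (¬A ∧ C)) ∧ (¬(¬A ∧ C) ∨ ¬¬A ∨ B)   [eliminate →]
⇔ ((¬¬¬A ∧ ¬B) ∨ (¬A ∧ C)) ∧ (¬(¬A ∧ C) ∨ ¬¬A ∨ B)   [De Morgan]
⇔ ((¬A ∧ ¬B) ∨ (¬A ∧ C)) ∧ (¬(¬A ∧ C) ∨ ¬¬A ∨ B)   [double negation]
⇔ ((¬A ∧ ¬B) ∨ (¬A ∧ C)) ∧ (¬¬A ∨ ¬C ∨ ¬¬A ∨ B)   [De Morgan]
⇔ ((¬A ∧ ¬B) ∨ (¬A ∧ C)) ∧ (A ∨ ¬C ∨ ¬¬A ∨ B)   [double negation]
⇔ ((¬A ∧ ¬B) ∨ (¬A ∧ C)) ∧ (A ∨ ¬C ∨ A ∨ B)   [double negation]
⇔ (¬A ∨ ¬A) ∧ (¬A ∨ C) ∧ (¬B ∨ ¬A) ∧ (¬B ∨ C) ∧ (A ∨ ¬C ∨ A ∨ B)   [distribute ∨ over ∧]
⇔ ¬A ∧ (¬B ∨ C) ∧ (A ∨ ¬C ∨ B)   [simplify]

¬A ∧ (¬B ∨ C) ∧ (A ∨ ¬C ∨ B)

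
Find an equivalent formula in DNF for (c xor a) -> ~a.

(c xor a) -> ~a
≡ ~(c xor a) | ~a
≡ ~((c & ~a) | (~c & a)) | ~a
≡ (~(c & ~a) & ~(~c & a)) | ~a
≡ ((~c | ~~a) & ~(~c & a)) | ~a
≡ ((~c | a) & ~(~c & a)) | ~a
≡ ((~c | a) & (~~c | ~a)) | ~a
≡ ((~c | a) & (c | ~a)) | ~a
≡ (~c & c) | (~c & ~a) | (a & c) | (a & ~a) | ~a
≡ (a & c) | ~a

(a & c) | ~a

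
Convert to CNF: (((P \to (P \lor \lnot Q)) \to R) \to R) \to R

(((P \to (P \lor \lnot Q)) \to R) \to R) \to R
⇔ \lnot (((P \to (P \lor \lnot Q)) \to R) \to R) \lor R   — eliminate \to
⇔ \lnot (\lnot ((P \to (P \lor \lnot Q)) \to R) \lor R) \lor R   — eliminate \to
⇔ \lnot (\lnot (\lnot (P \to (P \lor \lnot Q)) \lor R) \lor R) \lor R   — eliminate \to
⇔ \lnot (\lnot (\lnot (\lnot P \lor P \lor \lnot Q) \lor R) \lor R) \lor R   — eliminate \to
⇔ (\lnot \lnot (\lnot (\lnot P \lor P \lor \lnot Q) \lor R) \land \lnot R) \lor R   — De Morgan
⇔ ((\lnot (\lnot P \lor P \lor \lnot Q) \lor R) \land \lnot R) \lor R   — double negation
⇔ (((\lnot \lnot P \land \lnot P \land \lnot \lnot Q) \lor R) \land \lnot R) \lor R   — De Morgan
⇔ (((P \land \lnot P \land \lnot \lnot Q) \lor R) \land \lnot R) \lor R   — double negation
⇔ (((P \land \lnot P \land Q) \lor R) \land \lnot R) \lor R   — double negation
⇔ (P \lor R \lor R) \land (\lnot P \lor R \lor R) \land (Q \lor R \lor R) \land (\lnot R \lor R)   — distribute \lor over \land
⇔ (P \lor R) \land (\lnot P \lor R) \land (Q \lor R)   — simplify

(P \lor R) \land (\lnot P \lor R) \land (Q \lor R)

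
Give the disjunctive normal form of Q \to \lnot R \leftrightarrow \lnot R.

Q \land R \lor \lnot R

Q \to \lnot R \leftrightarrow \lnot R
= ((Q \to \lnot R) \to \lnot R) \land (\lnot R \to (Q \to \lnot R))   [eliminate \leftrightarrow]
= (\lnot (Q \to \lnot R) \lor \lnot R) \land (\lnot R \to (Q \to \lnot R))   [eliminate \to]
= (\lnot (\lnot Q \lor \lnot R) \lor \lnot R) \land (\lnot R \to (Q \to \lnot R))   [eliminate \to]
= (\lnot (\lnot Q \lor \lnot R) \lor \lnot R) \land (\lnot \lnot R \lor (Q \to \lnot R))   [eliminate \to]
= (\lnot (\lnot Q \lor \lnot R) \lor \lnot R) \land (\lnot \lnot R \lor \lnot Q \lor \lnot R)   [eliminate \to]
= (\lnot \lnot Q \land \lnot \lnot R \lor \lnot R) \land (\lnot \lnot R \lor \lnot Q \lor \lnot R)   [De Morgan]
= (Q \land \lnot \lnot R \lor \lnot R) \land (\lnot \lnot R \lor \lnot Q \lor \lnot R)   [double negation]
= (Q \land R \lor \lnot R) \land (\lnot \lnot R \lor \lnot Q \lor \lnot R)   [double negation]
= (Q \land R \lor \lnot R) \land (R \lor \lnot Q \lor \lnot R)   [double negation]
= Q \land R \land R \lor Q \land R \land \lnot Q \lor Q \land R \land \lnot R \lor \lnot R \land R \lor \lnot R \land \lnot Q \lor \lnot R \land \lnot R   [distribute \land over \lor]
= Q \land R \lor \lnot R   [simplify]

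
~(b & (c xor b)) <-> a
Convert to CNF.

(b | a) & (~c | ~b | a) & (~a | ~b | c)

~(b & (c xor b)) <-> a
≡ (~(b & (c xor b)) -> a) & (a -> ~(b & (c xor b)))   (eliminate <->)
≡ (~~(b & (c xor b)) | a) & (a -> ~(b & (c xor b)))   (eliminate ->)
≡ (~~(b & (c | b) & ~(c & b)) | a) & (a -> ~(b & (c xor b)))   (expand xor)
≡ (~~(b & (c | b) & ~(c & b)) | a) & (~a | ~(b & (c xor b)))   (eliminate ->)
≡ (~~(b & (c | b) & ~(c & b)) | a) & (~a | ~(b & (c | b) & ~(c & b)))   (expand xor)
≡ ((b & (c | b) & ~(c & b)) | a) & (~a | ~(b & (c | b) & ~(c & b)))   (double negation)
≡ ((b & (c | b) & (~c | ~b)) | a) & (~a | ~(b & (c | b) & ~(c & b)))   (De Morgan)
≡ ((b & (c | b) & (~c | ~b)) | a) & (~a | ~b | ~(c | b) | ~~(c & b))   (De Morgan)
≡ ((b & (c | b) & (~c | ~b)) | a) & (~a | ~b | (~c & ~b) | ~~(c & b))   (De Morgan)
≡ ((b & (c | b) & (~c | ~b)) | a) & (~a | ~b | (~c & ~b) | (c & b))   (double negation)
≡ (b | a) & (c | b | a) & (~c | ~b | a) & (~a | ~b | ~c | c) & (~a | ~b | ~c | b) & (~a | ~b | ~b | c) & (~a | ~b | ~b | b)   (distribute | over &)
≡ (b | a) & (~c | ~b | a) & (~a | ~b | c)   (simplify)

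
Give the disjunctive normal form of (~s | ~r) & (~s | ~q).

(~s | ~r) & (~s | ~q)
≡ (~s & ~s) | (~s & ~q) | (~r & ~s) | (~r & ~q)   [distribute & over |]
≡ ~s | (~r & ~q)   [simplify]

~s | (~r & ~q)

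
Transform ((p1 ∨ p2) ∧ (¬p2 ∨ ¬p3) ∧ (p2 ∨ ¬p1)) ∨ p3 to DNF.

(p2 ∧ ¬p3) ∨ p3

((p1 ∨ p2) ∧ (¬p2 ∨ ¬p3) ∧ (p2 ∨ ¬p1)) ∨ p3
⇔ (p1 ∧ ¬p2 ∧ p2) ∨ (p1 ∧ ¬p2 ∧ ¬p1) ∨ (p1 ∧ ¬p3 ∧ p2) ∨ (p1 ∧ ¬p3 ∧ ¬p1) ∨ (p2 ∧ ¬p2 ∧ p2) ∨ (p2 ∧ ¬p2 ∧ ¬p1) ∨ (p2 ∧ ¬p3 ∧ p2) ∨ (p2 ∧ ¬p3 ∧ ¬p1) ∨ p3   — distribute ∧ over ∨
⇔ (p2 ∧ ¬p3) ∨ p3   — simplify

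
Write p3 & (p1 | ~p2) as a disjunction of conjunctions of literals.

(p3 & p1) | (p3 & ~p2)

p3 & (p1 | ~p2)
≡ (p3 & p1) | (p3 & ~p2)   [distribute & over |]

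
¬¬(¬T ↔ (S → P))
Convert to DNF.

¬¬(¬T ↔ (S → P))
= ¬¬((¬T → (S → P)) ∧ ((S → P) → ¬T))   [eliminate ↔]
= ¬¬((¬¬T ∨ (S → P)) ∧ ((S → P) → ¬T))   [eliminate →]
= ¬¬((¬¬T ∨ ¬S ∨ P) ∧ ((S → P) → ¬T))   [eliminate →]
= ¬¬((¬¬T ∨ ¬S ∨ P) ∧ (¬(S → P) ∨ ¬T))   [eliminate →]
= ¬¬((¬¬T ∨ ¬S ∨ P) ∧ (¬(¬S ∨ P) ∨ ¬T))   [eliminate →]
= (¬¬T ∨ ¬S ∨ P) ∧ (¬(¬S ∨ P) ∨ ¬T)   [double negation]
= (T ∨ ¬S ∨ P) ∧ (¬(¬S ∨ P) ∨ ¬T)   [double negation]
= (T ∨ ¬S ∨ P) ∧ ((¬¬S ∧ ¬P) ∨ ¬T)   [De Morgan]
= (T ∨ ¬S ∨ P) ∧ ((S ∧ ¬P) ∨ ¬T)   [double negation]
= (T ∧ S ∧ ¬P) ∨ (T ∧ ¬T) ∨ (¬S ∧ S ∧ ¬P) ∨ (¬S ∧ ¬T) ∨ (P ∧ S ∧ ¬P) ∨ (P ∧ ¬T)   [distribute ∧ over ∨]
= (T ∧ S ∧ ¬P) ∨ (¬S ∧ ¬T) ∨ (P ∧ ¬T)   [simplify]

(T ∧ S ∧ ¬P) ∨ (¬S ∧ ¬T) ∨ (P ∧ ¬T)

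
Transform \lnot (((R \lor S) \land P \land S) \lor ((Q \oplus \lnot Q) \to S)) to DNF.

(\lnot S \land Q) \lor (\lnot S \land \lnot Q)

\lnot (((R \lor S) \land P \land S) \lor ((Q \oplus \lnot Q) \to S))
≡ \lnot (((R \lor S) \land P \land S) \lor \lnot (Q \oplus \lnot Q) \lor S)   (eliminate \to)
≡ \lnot (((R \lor S) \land P \land S) \lor \lnot ((Q \land \lnot \lnot Q) \lor (\lnot Q \land \lnot Q)) \lor S)   (expand \oplus)
≡ \lnot ((R \lor S) \land P \land S) \land \lnot \lnot ((Q \land \lnot \lnot Q) \lor (\lnot Q \land \lnot Q)) \land \lnot S   (De Morgan)
≡ (\lnot (R \lor S) \lor \lnot P \lor \lnot S) \land \lnot \lnot ((Q \land \lnot \lnot Q) \lor (\lnot Q \land \lnot Q)) \land \lnot S   (De Morgan)
≡ ((\lnot R \land \lnot S) \lor \lnot P \lor \lnot S) \land \lnot \lnot ((Q \land \lnot \lnot Q) \lor (\lnot Q \land \lnot Q)) \land \lnot S   (De Morgan)
≡ ((\lnot R \land \lnot S) \lor \lnot P \lor \lnot S) \land ((Q \land \lnot \lnot Q) \lor (\lnot Q \land \lnot Q)) \land \lnot S   (double negation)
≡ ((\lnot R \land \lnot S) \lor \lnot P \lor \lnot S) \land ((Q \land Q) \lor (\lnot Q \land \lnot Q)) \land \lnot S   (double negation)
≡ (\lnot R \land \lnot S \land Q \land Q \land \lnot S) \lor (\lnot R \land \lnot S \land \lnot Q \land \lnot Q \land \lnot S) \lor (\lnot P \land Q \land Q \land \lnot S) \lor (\lnot P \land \lnot Q \land \lnot Q \land \lnot S) \lor (\lnot S \land Q \land Q \land \lnot S) \lor (\lnot S \land \lnot Q \land \lnot Q \land \lnot S)   (distribute \land over \lor)
≡ (\lnot S \land Q) \lor (\lnot S \land \lnot Q)   (simplify)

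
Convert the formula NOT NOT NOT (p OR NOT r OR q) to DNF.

NOT NOT NOT (p OR NOT r OR q)
≡ NOT (p OR NOT r OR q)   (double negation)
≡ NOT p AND NOT NOT r AND NOT q   (De Morgan)
≡ NOT p AND r AND NOT q   (double negation)

NOT p AND r AND NOT q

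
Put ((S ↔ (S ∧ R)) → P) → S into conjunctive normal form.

¬P ∨ S

((S ↔ (S ∧ R)) → P) → S
≡ ¬((S ↔ (S ∧ R)) → P) ∨ S   [eliminate →]
≡ ¬(¬(S ↔ (S ∧ R)) ∨ P) ∨ S   [eliminate →]
≡ ¬(¬((S → (S ∧ R)) ∧ ((S ∧ R) → S)) ∨ P) ∨ S   [eliminate ↔]
≡ ¬(¬((¬S ∨ (S ∧ R)) ∧ ((S ∧ R) → S)) ∨ P) ∨ S   [eliminate →]
≡ ¬(¬((¬S ∨ (S ∧ R)) ∧ (¬(S ∧ R) ∨ S)) ∨ P) ∨ S   [eliminate →]
≡ (¬¬((¬S ∨ (S ∧ R)) ∧ (¬(S ∧ R) ∨ S)) ∧ ¬P) ∨ S   [De Morgan]
≡ ((¬S ∨ (S ∧ R)) ∧ (¬(S ∧ R) ∨ S) ∧ ¬P) ∨ S   [double negation]
≡ ((¬S ∨ (S ∧ R)) ∧ (¬S ∨ ¬R ∨ S) ∧ ¬P) ∨ S   [De Morgan]
≡ (¬S ∨ S ∨ S) ∧ (¬S ∨ R ∨ S) ∧ (¬S ∨ ¬R ∨ S ∨ S) ∧ (¬P ∨ S)   [distribute ∨ over ∧]
≡ ¬P ∨ S   [simplify]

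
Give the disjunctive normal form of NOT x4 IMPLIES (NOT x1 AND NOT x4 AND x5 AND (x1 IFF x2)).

x4 OR (NOT x1 AND NOT x4 AND x5 AND NOT x2)

NOT x4 IMPLIES (NOT x1 AND NOT x4 AND x5 AND (x1 IFF x2))
= NOT NOT x4 OR (NOT x1 AND NOT x4 AND x5 AND (x1 IFF x2))   [eliminate IMPLIES]
= NOT NOT x4 OR (NOT x1 AND NOT x4 AND x5 AND (x1 IMPLIES x2) AND (x2 IMPLIES x1))   [eliminate IFF]
= NOT NOT x4 OR (NOT x1 AND NOT x4 AND x5 AND (NOT x1 OR x2) AND (x2 IMPLIES x1))   [eliminate IMPLIES]
= NOT NOT x4 OR (NOT x1 AND NOT x4 AND x5 AND (NOT x1 OR x2) AND (NOT x2 OR x1))   [eliminate IMPLIES]
= x4 OR (NOT x1 AND NOT x4 AND x5 AND (NOT x1 OR x2) AND (NOT x2 OR x1))   [double negation]
= x4 OR (NOT x1 AND NOT x4 AND x5 AND NOT x1 AND NOT x2) OR (NOT x1 AND NOT x4 AND x5 AND NOT x1 AND x1) OR (NOT x1 AND NOT x4 AND x5 AND x2 AND NOT x2) OR (NOT x1 AND NOT x4 AND x5 AND x2 AND x1)   [distribute AND over OR]
= x4 OR (NOT x1 AND NOT x4 AND x5 AND NOT x2)   [simplify]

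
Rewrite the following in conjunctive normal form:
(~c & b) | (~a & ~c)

(~c & b) | (~a & ~c)
= (~c | ~a) & (~c | ~c) & (b | ~a) & (b | ~c)
= ~c & (b | ~a)

~c & (b | ~a)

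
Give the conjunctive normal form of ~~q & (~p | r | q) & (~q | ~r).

q & (~q | ~r)

~~q & (~p | r | q) & (~q | ~r)
= q & (~p | r | q) & (~q | ~r)   [double negation]
= q & (~q | ~r)   [simplify]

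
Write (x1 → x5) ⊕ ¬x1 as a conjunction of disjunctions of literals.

(x1 → x5) ⊕ ¬x1
≡ ((x1 → x5) ∨ ¬x1) ∧ ¬((x1 → x5) ∧ ¬x1)   [expand ⊕]
≡ (¬x1 ∨ x5 ∨ ¬x1) ∧ ¬((x1 → x5) ∧ ¬x1)   [eliminate →]
≡ (¬x1 ∨ x5 ∨ ¬x1) ∧ ¬((¬x1 ∨ x5) ∧ ¬x1)   [eliminate →]
≡ (¬x1 ∨ x5 ∨ ¬x1) ∧ (¬(¬x1 ∨ x5) ∨ ¬¬x1)   [De Morgan]
≡ (¬x1 ∨ x5 ∨ ¬x1) ∧ ((¬¬x1 ∧ ¬x5) ∨ ¬¬x1)   [De Morgan]
≡ (¬x1 ∨ x5 ∨ ¬x1) ∧ ((x1 ∧ ¬x5) ∨ ¬¬x1)   [double negation]
≡ (¬x1 ∨ x5 ∨ ¬x1) ∧ ((x1 ∧ ¬x5) ∨ x1)   [double negation]
≡ (¬x1 ∨ x5 ∨ ¬x1) ∧ (x1 ∨ x1) ∧ (¬x5 ∨ x1)   [distribute ∨ over ∧]
≡ (¬x1 ∨ x5) ∧ x1   [simplify]

(¬x1 ∨ x5) ∧ x1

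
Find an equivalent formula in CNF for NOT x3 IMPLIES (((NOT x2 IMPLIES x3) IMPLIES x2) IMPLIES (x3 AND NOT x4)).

NOT x3 IMPLIES (((NOT x2 IMPLIES x3) IMPLIES x2) IMPLIES (x3 AND NOT x4))
⇔ NOT NOT x3 OR (((NOT x2 IMPLIES x3) IMPLIES x2) IMPLIES (x3 AND NOT x4))
⇔ NOT NOT x3 OR NOT ((NOT x2 IMPLIES x3) IMPLIES x2) OR (x3 AND NOT x4)
⇔ NOT NOT x3 OR NOT (NOT (NOT x2 IMPLIES x3) OR x2) OR (x3 AND NOT x4)
⇔ NOT NOT x3 OR NOT (NOT (NOT NOT x2 OR x3) OR x2) OR (x3 AND NOT x4)
⇔ x3 OR NOT (NOT (NOT NOT x2 OR x3) OR x2) OR (x3 AND NOT x4)
⇔ x3 OR (NOT NOT (NOT NOT x2 OR x3) AND NOT x2) OR (x3 AND NOT x4)
⇔ x3 OR ((NOT NOT x2 OR x3) AND NOT x2) OR (x3 AND NOT x4)
⇔ x3 OR ((x2 OR x3) AND NOT x2) OR (x3 AND NOT x4)
⇔ (x3 OR x2 OR x3 OR x3) AND (x3 OR x2 OR x3 OR NOT x4) AND (x3 OR NOT x2 OR x3) AND (x3 OR NOT x2 OR NOT x4)
⇔ (x3 OR x2) AND (x3 OR NOT x2)

(x3 OR x2) AND (x3 OR NOT x2)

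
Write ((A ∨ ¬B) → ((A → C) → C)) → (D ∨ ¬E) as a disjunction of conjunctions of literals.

((A ∨ ¬B) → ((A → C) → C)) → (D ∨ ¬E)
≡ ¬((A ∨ ¬B) → ((A → C) → C)) ∨ D ∨ ¬E   (eliminate →)
≡ ¬(¬(A ∨ ¬B) ∨ ((A → C) → C)) ∨ D ∨ ¬E   (eliminate →)
≡ ¬(¬(A ∨ ¬B) ∨ ¬(A → C) ∨ C) ∨ D ∨ ¬E   (eliminate →)
≡ ¬(¬(A ∨ ¬B) ∨ ¬(¬A ∨ C) ∨ C) ∨ D ∨ ¬E   (eliminate →)
≡ (¬¬(A ∨ ¬B) ∧ ¬¬(¬A ∨ C) ∧ ¬C) ∨ D ∨ ¬E   (De Morgan)
≡ ((A ∨ ¬B) ∧ ¬¬(¬A ∨ C) ∧ ¬C) ∨ D ∨ ¬E   (double negation)
≡ ((A ∨ ¬B) ∧ (¬A ∨ C) ∧ ¬C) ∨ D ∨ ¬E   (double negation)
≡ (A ∧ ¬A ∧ ¬C) ∨ (A ∧ C ∧ ¬C) ∨ (¬B ∧ ¬A ∧ ¬C) ∨ (¬B ∧ C ∧ ¬C) ∨ D ∨ ¬E   (distribute ∧ over ∨)
≡ (¬B ∧ ¬A ∧ ¬C) ∨ D ∨ ¬E   (simplify)

(¬B ∧ ¬A ∧ ¬C) ∨ D ∨ ¬E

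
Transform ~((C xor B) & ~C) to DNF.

~((C xor B) & ~C)
⇔ ~(((C & ~B) | (~C & B)) & ~C)   (expand xor)
⇔ ~((C & ~B) | (~C & B)) | ~~C   (De Morgan)
⇔ (~(C & ~B) & ~(~C & B)) | ~~C   (De Morgan)
⇔ ((~C | ~~B) & ~(~C & B)) | ~~C   (De Morgan)
⇔ ((~C | B) & ~(~C & B)) | ~~C   (double negation)
⇔ ((~C | B) & (~~C | ~B)) | ~~C   (De Morgan)
⇔ ((~C | B) & (C | ~B)) | ~~C   (double negation)
⇔ ((~C | B) & (C | ~B)) | C   (double negation)
⇔ (~C & C) | (~C & ~B) | (B & C) | (B & ~B) | C   (distribute & over |)
⇔ (~C & ~B) | C   (simplify)

(~C & ~B) | C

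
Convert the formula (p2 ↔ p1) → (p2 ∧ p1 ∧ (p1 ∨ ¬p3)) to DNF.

(p2 ↔ p1) → (p2 ∧ p1 ∧ (p1 ∨ ¬p3))
≡ ¬(p2 ↔ p1) ∨ (p2 ∧ p1 ∧ (p1 ∨ ¬p3))   — eliminate →
≡ ¬((p2 → p1) ∧ (p1 → p2)) ∨ (p2 ∧ p1 ∧ (p1 ∨ ¬p3))   — eliminate ↔
≡ ¬((¬p2 ∨ p1) ∧ (p1 → p2)) ∨ (p2 ∧ p1 ∧ (p1 ∨ ¬p3))   — eliminate →
≡ ¬((¬p2 ∨ p1) ∧ (¬p1 ∨ p2)) ∨ (p2 ∧ p1 ∧ (p1 ∨ ¬p3))   — eliminate →
≡ ¬(¬p2 ∨ p1) ∨ ¬(¬p1 ∨ p2) ∨ (p2 ∧ p1 ∧ (p1 ∨ ¬p3))   — De Morgan
≡ (¬¬p2 ∧ ¬p1) ∨ ¬(¬p1 ∨ p2) ∨ (p2 ∧ p1 ∧ (p1 ∨ ¬p3))   — De Morgan
≡ (p2 ∧ ¬p1) ∨ ¬(¬p1 ∨ p2) ∨ (p2 ∧ p1 ∧ (p1 ∨ ¬p3))   — double negation
≡ (p2 ∧ ¬p1) ∨ (¬¬p1 ∧ ¬p2) ∨ (p2 ∧ p1 ∧ (p1 ∨ ¬p3))   — De Morgan
≡ (p2 ∧ ¬p1) ∨ (p1 ∧ ¬p2) ∨ (p2 ∧ p1 ∧ (p1 ∨ ¬p3))   — double negation
≡ (p2 ∧ ¬p1) ∨ (p1 ∧ ¬p2) ∨ (p2 ∧ p1 ∧ p1) ∨ (p2 ∧ p1 ∧ ¬p3)   — distribute ∧ over ∨
≡ (p2 ∧ ¬p1) ∨ (p1 ∧ ¬p2) ∨ (p2 ∧ p1)   — simplify

(p2 ∧ ¬p1) ∨ (p1 ∧ ¬p2) ∨ (p2 ∧ p1)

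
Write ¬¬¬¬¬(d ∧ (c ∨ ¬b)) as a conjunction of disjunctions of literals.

(¬d ∨ ¬c) ∧ (¬d ∨ b)

¬¬¬¬¬(d ∧ (c ∨ ¬b))
≡ ¬¬¬(d ∧ (c ∨ ¬b))   [double negation]
≡ ¬(d ∧ (c ∨ ¬b))   [double negation]
≡ ¬d ∨ ¬(c ∨ ¬b)   [De Morgan]
≡ ¬d ∨ (¬c ∧ ¬¬b)   [De Morgan]
≡ ¬d ∨ (¬c ∧ b)   [double negation]
≡ (¬d ∨ ¬c) ∧ (¬d ∨ b)   [distribute ∨ over ∧]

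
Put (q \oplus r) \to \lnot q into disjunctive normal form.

(q \oplus r) \to \lnot q
≡ \lnot (q \oplus r) \lor \lnot q   [eliminate \to]
≡ \lnot ((q \land \lnot r) \lor (\lnot q \land r)) \lor \lnot q   [expand \oplus]
≡ (\lnot (q \land \lnot r) \land \lnot (\lnot q \land r)) \lor \lnot q   [De Morgan]
≡ ((\lnot q \lor \lnot \lnot r) \land \lnot (\lnot q \land r)) \lor \lnot q   [De Morgan]
≡ ((\lnot q \lor r) \land \lnot (\lnot q \land r)) \lor \lnot q   [double negation]
≡ ((\lnot q \lor r) \land (\lnot \lnot q \lor \lnot r)) \lor \lnot q   [De Morgan]
≡ ((\lnot q \lor r) \land (q \lor \lnot r)) \lor \lnot q   [double negation]
≡ (\lnot q \land q) \lor (\lnot q \land \lnot r) \lor (r \land q) \lor (r \land \lnot r) \lor \lnot q   [distribute \land over \lor]
≡ (r \land q) \lor \lnot q   [simplify]

(r \land q) \lor \lnot q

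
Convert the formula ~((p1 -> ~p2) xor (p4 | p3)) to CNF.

(p1 | p4 | p3) & (p2 | p4 | p3) & (~p4 | ~p1 | ~p2) & (~p3 | ~p1 | ~p2)

~((p1 -> ~p2) xor (p4 | p3))
≡ ~(((p1 -> ~p2) | p4 | p3) & ~((p1 -> ~p2) & (p4 | p3)))   [expand xor]
≡ ~((~p1 | ~p2 | p4 | p3) & ~((p1 -> ~p2) & (p4 | p3)))   [eliminate ->]
≡ ~((~p1 | ~p2 | p4 | p3) & ~((~p1 | ~p2) & (p4 | p3)))   [eliminate ->]
≡ ~(~p1 | ~p2 | p4 | p3) | ~~((~p1 | ~p2) & (p4 | p3))   [De Morgan]
≡ (~~p1 & ~~p2 & ~p4 & ~p3) | ~~((~p1 | ~p2) & (p4 | p3))   [De Morgan]
≡ (p1 & ~~p2 & ~p4 & ~p3) | ~~((~p1 | ~p2) & (p4 | p3))   [double negation]
≡ (p1 & p2 & ~p4 & ~p3) | ~~((~p1 | ~p2) & (p4 | p3))   [double negation]
≡ (p1 & p2 & ~p4 & ~p3) | ((~p1 | ~p2) & (p4 | p3))   [double negation]
≡ (p1 | ~p1 | ~p2) & (p1 | p4 | p3) & (p2 | ~p1 | ~p2) & (p2 | p4 | p3) & (~p4 | ~p1 | ~p2) & (~p4 | p4 | p3) & (~p3 | ~p1 | ~p2) & (~p3 | p4 | p3)   [distribute | over &]
≡ (p1 | p4 | p3) & (p2 | p4 | p3) & (~p4 | ~p1 | ~p2) & (~p3 | ~p1 | ~p2)   [simplify]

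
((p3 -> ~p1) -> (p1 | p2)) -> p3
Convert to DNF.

(~p1 & ~p2) | p3

((p3 -> ~p1) -> (p1 | p2)) -> p3
⇔ ~((p3 -> ~p1) -> (p1 | p2)) | p3   — eliminate ->
⇔ ~(~(p3 -> ~p1) | p1 | p2) | p3   — eliminate ->
⇔ ~(~(~p3 | ~p1) | p1 | p2) | p3   — eliminate ->
⇔ (~~(~p3 | ~p1) & ~p1 & ~p2) | p3   — De Morgan
⇔ ((~p3 | ~p1) & ~p1 & ~p2) | p3   — double negation
⇔ (~p3 & ~p1 & ~p2) | (~p1 & ~p1 & ~p2) | p3   — distribute & over |
⇔ (~p1 & ~p2) | p3   — simplify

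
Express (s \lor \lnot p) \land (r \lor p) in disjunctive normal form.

(s \lor \lnot p) \land (r \lor p)
= (s \land r) \lor (s \land p) \lor (\lnot p \land r) \lor (\lnot p \land p)   [distribute \land over \lor]
= (s \land r) \lor (s \land p) \lor (\lnot p \land r)   [simplify]

(s \land r) \lor (s \land p) \lor (\lnot p \land r)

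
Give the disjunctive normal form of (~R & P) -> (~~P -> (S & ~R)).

R | ~P | (S & ~R)

(~R & P) -> (~~P -> (S & ~R))
≡ ~(~R & P) | (~~P -> (S & ~R))   [eliminate ->]
≡ ~(~R & P) | ~~~P | (S & ~R)   [eliminate ->]
≡ ~~R | ~P | ~~~P | (S & ~R)   [De Morgan]
≡ R | ~P | ~~~P | (S & ~R)   [double negation]
≡ R | ~P | ~P | (S & ~R)   [double negation]
≡ R | ~P | (S & ~R)   [simplify]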